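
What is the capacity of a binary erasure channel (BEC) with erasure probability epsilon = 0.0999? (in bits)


C = 1 - epsilon = 1 - 0.0999 = 0.9001

0.9001 bits


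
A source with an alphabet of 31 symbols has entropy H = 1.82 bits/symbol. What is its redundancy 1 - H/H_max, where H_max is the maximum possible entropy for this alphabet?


H_max = log2(K) = log2(31) = 4.9542 bits/symbol. Redundancy = 1 - H/H_max = 1 - 1.82/4.9542 = 1 - 0.3674 = 0.6326

0.6326


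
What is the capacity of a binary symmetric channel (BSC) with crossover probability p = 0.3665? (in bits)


H(p) = -p*log2(p) - (1-p)*log2(1-p) = -0.3665*log2(0.3665) - 0.6335*log2(0.6335) = 0.530734 + 0.417213 = 0.9479. C = 1 - H(p) = 1 - 0.9479 = 0.0521

0.0521 bits


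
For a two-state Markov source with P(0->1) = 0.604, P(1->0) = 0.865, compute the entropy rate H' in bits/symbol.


Stationary distribution: pi_0 = p10/(p01+p10) = 0.5888, pi_1 = 0.4112. Entropy rate H' = pi_0*H(p01) + pi_1*H(p10) = 0.5888*0.9686 + 0.4112*0.571 = 0.8051

0.8051 bits/symbol


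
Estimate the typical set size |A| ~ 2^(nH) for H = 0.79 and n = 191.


log2|A_typical| = nH = 191 * 0.79 = 150.89, so |A_typical| ~ 2^150.89 = 2.645e+45

2.645e+45


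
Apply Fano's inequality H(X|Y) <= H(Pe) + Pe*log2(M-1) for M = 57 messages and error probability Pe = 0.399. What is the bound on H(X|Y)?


H(Pe) = -Pe*log2(Pe) - (1-Pe)*log2(1-Pe) = -0.399*log2(0.399) - 0.601*log2(0.601) = 0.528890 + 0.441472 = 0.9704. Pe*log2(M-1) = 0.399*log2(56) = 2.317135. Bound = H(Pe) + Pe*log2(M-1) = 0.528890 + 0.441472 + 2.317135 = 3.2875

3.2875 bits


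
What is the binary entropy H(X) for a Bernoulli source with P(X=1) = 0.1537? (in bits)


H = -p*log2(p) - (1-p)*log2(1-p). -0.1537*log2(0.1537) = 0.415268; -0.8463*log2(0.8463) = 0.203754. H = 0.415268 + 0.203754 = 0.619

0.619 bits


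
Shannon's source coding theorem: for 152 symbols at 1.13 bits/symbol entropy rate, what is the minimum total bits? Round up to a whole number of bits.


Minimum bits >= n * H = 152 * 1.13 = 171.76, rounded up to a whole number of bits = 172

172 bits


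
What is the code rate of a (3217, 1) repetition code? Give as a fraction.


Rate = k/n = 1/3217

1/3217


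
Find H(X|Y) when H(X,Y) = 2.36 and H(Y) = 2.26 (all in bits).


H(X|Y) = H(X,Y) - H(Y) = 2.36 - 2.26 = 0.1

0.1 bits


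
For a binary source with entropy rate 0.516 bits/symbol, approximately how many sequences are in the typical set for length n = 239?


log2|A_typical| = nH = 239 * 0.516 = 123.324, so |A_typical| ~ 2^123.324 = 1.331e+37

1.331e+37


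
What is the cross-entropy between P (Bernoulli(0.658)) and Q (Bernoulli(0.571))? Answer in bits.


H(P,Q) = -p*log2(q) - (1-p)*log2(1-q). -0.658*log2(0.571) = 0.531952; -0.342*log2(0.429) = 0.417565. H(P,Q) = 0.531952 + 0.417565 = 0.9495

0.9495 bits


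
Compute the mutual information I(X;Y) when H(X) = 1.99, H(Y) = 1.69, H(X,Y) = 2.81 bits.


I(X;Y) = H(X) + H(Y) - H(X,Y) = 1.99 + 1.69 - 2.81 = 0.87

0.87 bits


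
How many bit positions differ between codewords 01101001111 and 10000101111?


Count differing positions: ^ ^ ^ . ^ ^ . . . . . = 5 differences

5


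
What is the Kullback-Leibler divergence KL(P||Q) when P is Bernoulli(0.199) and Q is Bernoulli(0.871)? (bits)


KL = p*log2(p/q) + (1-p)*log2((1-p)/(1-q)) = 0.199*log2(0.199/0.871) + 0.801*log2(0.801/0.129) = 1.6863

1.6863 bits


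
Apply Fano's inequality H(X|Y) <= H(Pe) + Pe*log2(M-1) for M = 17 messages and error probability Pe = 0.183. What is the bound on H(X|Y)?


H(Pe) = -Pe*log2(Pe) - (1-Pe)*log2(1-Pe) = -0.183*log2(0.183) - 0.817*log2(0.817) = 0.448365 + 0.238231 = 0.6866. Pe*log2(M-1) = 0.183*log2(16) = 0.732000. Bound = H(Pe) + Pe*log2(M-1) = 0.448365 + 0.238231 + 0.732000 = 1.4186

1.4186 bits


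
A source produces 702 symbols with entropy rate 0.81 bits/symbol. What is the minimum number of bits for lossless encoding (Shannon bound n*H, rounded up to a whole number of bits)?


Minimum bits >= n * H = 702 * 0.81 = 568.62, rounded up to a whole number of bits = 569

569 bits


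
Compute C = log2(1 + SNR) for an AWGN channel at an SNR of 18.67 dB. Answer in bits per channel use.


SNR_linear = 10^(18.67/10) = 73.6207; C = log2(1 + SNR_linear) = log2(1 + 73.6207) = 6.2215

6.2215 bits/channel use


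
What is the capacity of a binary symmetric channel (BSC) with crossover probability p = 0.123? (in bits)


H(p) = -p*log2(p) - (1-p)*log2(1-p) = -0.123*log2(0.123) - 0.877*log2(0.877) = 0.371862 + 0.166061 = 0.5379. C = 1 - H(p) = 1 - 0.5379 = 0.4621

0.4621 bits


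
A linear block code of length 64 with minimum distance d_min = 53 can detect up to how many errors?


Detection capability = d_min - 1 = 53 - 1 = 52

52 errors


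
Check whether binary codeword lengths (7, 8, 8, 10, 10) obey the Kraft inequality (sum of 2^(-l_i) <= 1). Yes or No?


Kraft sum = sum(2^(-l_i)) = 0.0176, need <= 1. Result: satisfied (a binary prefix-free code with these lengths exists)

Yes


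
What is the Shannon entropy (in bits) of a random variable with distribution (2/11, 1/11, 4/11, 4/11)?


H = -sum(p_i * log2(p_i)). Terms: -(2/11)*log2(2/11) = 0.447169; -(1/11)*log2(1/11) = 0.314494; -(4/11)*log2(4/11) = 0.530702; -(4/11)*log2(4/11) = 0.530702. H = 0.447169 + 0.314494 + 0.530702 + 0.530702 = 1.8231

1.8231 bits


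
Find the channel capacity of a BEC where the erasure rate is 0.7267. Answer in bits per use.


C = 1 - epsilon = 1 - 0.7267 = 0.2733

0.2733 bits


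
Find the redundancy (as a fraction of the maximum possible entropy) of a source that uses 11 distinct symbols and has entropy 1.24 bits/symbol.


H_max = log2(K) = log2(11) = 3.4594 bits/symbol. Redundancy = 1 - H/H_max = 1 - 1.24/3.4594 = 1 - 0.3584 = 0.6416

0.6416


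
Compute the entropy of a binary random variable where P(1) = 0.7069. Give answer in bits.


H = -p*log2(p) - (1-p)*log2(1-p). -0.7069*log2(0.7069) = 0.353748; -0.2931*log2(0.2931) = 0.518944. H = 0.353748 + 0.518944 = 0.8727

0.8727 bits


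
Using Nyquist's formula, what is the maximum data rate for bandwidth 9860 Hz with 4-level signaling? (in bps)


Rate = 2 * B * log2(M) = 2 * 9860 * 2.0 = 39440.0

39440.0 bps


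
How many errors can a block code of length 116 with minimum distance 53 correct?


Correction capability = floor((d-1)/2) = floor((53-1)/2) = 26

26 errors


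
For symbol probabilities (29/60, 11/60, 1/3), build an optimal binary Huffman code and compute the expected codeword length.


Huffman construction (repeatedly merge the two least-probable nodes; each merge adds 1 bit to every symbol beneath it): 11/60 + 1/3 = 31/60; 29/60 + 31/60 = 1. Resulting codeword lengths (in the order the probabilities were given): (1, 2, 2). L_avg = sum(p_i * l_i) = 29/60*1 + 11/60*2 + 1/3*2 = 91/60 = 1.5167

1.5167 bits


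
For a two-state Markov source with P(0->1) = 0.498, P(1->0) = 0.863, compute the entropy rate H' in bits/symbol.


Stationary distribution: pi_0 = p10/(p01+p10) = 0.6341, pi_1 = 0.3659. Entropy rate H' = pi_0*H(p01) + pi_1*H(p10) = 0.6341*1.0 + 0.3659*0.5763 = 0.845

0.845 bits/symbol


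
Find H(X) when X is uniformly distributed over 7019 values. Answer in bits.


H = log2(n) = log2(7019) = 12.777

12.777 bits


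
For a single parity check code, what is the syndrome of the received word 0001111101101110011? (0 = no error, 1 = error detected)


Syndrome = XOR of all bits = 0 XOR 0 XOR 0 XOR 1 XOR 1 XOR 1 XOR 1 XOR 1 XOR 0 XOR 1 XOR 1 XOR 0 XOR 1 XOR 1 XOR 1 XOR 0 XOR 0 XOR 1 XOR 1 = 0

0


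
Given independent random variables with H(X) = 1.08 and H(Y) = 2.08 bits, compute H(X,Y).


For independent variables, H(X,Y) = H(X) + H(Y) = 1.08 + 2.08 = 3.16

3.16 bits


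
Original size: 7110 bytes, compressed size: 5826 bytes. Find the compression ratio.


Ratio = original / compressed = 7110 / 5826 = 1.2204

1.2204


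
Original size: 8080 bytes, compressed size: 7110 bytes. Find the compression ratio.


Ratio = original / compressed = 8080 / 7110 = 1.1364

1.1364


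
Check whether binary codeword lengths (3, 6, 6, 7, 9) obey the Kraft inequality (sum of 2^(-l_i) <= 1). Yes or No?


Kraft sum = sum(2^(-l_i)) = 0.166, need <= 1. Result: satisfied (a binary prefix-free code with these lengths exists)

Yes


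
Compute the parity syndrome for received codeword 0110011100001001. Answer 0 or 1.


Syndrome = XOR of all bits = 0 XOR 1 XOR 1 XOR 0 XOR 0 XOR 1 XOR 1 XOR 1 XOR 0 XOR 0 XOR 0 XOR 0 XOR 1 XOR 0 XOR 0 XOR 1 = 1

1


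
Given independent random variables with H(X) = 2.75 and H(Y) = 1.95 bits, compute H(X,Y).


For independent variables, H(X,Y) = H(X) + H(Y) = 2.75 + 1.95 = 4.7

4.7 bits


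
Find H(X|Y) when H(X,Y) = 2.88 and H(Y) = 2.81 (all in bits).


H(X|Y) = H(X,Y) - H(Y) = 2.88 - 2.81 = 0.07

0.07 bits


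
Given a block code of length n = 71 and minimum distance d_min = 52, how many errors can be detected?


Detection capability = d_min - 1 = 52 - 1 = 51

51 errors


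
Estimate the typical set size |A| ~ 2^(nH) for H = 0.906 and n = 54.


log2|A_typical| = nH = 54 * 0.906 = 48.924, so |A_typical| ~ 2^48.924 = 5.341e+14

5.341e+14


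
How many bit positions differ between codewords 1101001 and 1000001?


Count differing positions: . ^ . ^ . . . = 2 differences

2


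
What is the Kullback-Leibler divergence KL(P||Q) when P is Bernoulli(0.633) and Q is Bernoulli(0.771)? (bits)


KL = p*log2(p/q) + (1-p)*log2((1-p)/(1-q)) = 0.633*log2(0.633/0.771) + 0.367*log2(0.367/0.229) = 0.0696

0.0696 bits


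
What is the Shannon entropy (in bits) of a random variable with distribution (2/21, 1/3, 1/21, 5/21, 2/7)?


H = -sum(p_i * log2(p_i)). Terms: -(2/21)*log2(2/21) = 0.323078; -(1/3)*log2(1/3) = 0.528321; -(1/21)*log2(1/21) = 0.209158; -(5/21)*log2(5/21) = 0.492950; -(2/7)*log2(2/7) = 0.516387. H = 0.323078 + 0.528321 + 0.209158 + 0.492950 + 0.516387 = 2.0699

2.0699 bits


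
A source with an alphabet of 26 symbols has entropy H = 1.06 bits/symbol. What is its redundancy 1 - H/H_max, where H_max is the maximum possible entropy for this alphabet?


H_max = log2(K) = log2(26) = 4.7004 bits/symbol. Redundancy = 1 - H/H_max = 1 - 1.06/4.7004 = 1 - 0.2255 = 0.7745

0.7745


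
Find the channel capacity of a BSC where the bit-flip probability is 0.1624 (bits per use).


H(p) = -p*log2(p) - (1-p)*log2(1-p) = -0.1624*log2(0.1624) - 0.8376*log2(0.8376) = 0.425874 + 0.214146 = 0.64. C = 1 - H(p) = 1 - 0.64 = 0.36

0.36 bits


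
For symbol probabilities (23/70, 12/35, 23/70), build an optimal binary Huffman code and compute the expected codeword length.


Huffman construction (repeatedly merge the two least-probable nodes; each merge adds 1 bit to every symbol beneath it): 23/70 + 23/70 = 23/35; 12/35 + 23/35 = 1. Resulting codeword lengths (in the order the probabilities were given): (2, 1, 2). L_avg = sum(p_i * l_i) = 23/70*2 + 12/35*1 + 23/70*2 = 58/35 = 1.6571

1.6571 bits


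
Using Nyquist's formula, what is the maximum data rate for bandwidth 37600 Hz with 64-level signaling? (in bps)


Rate = 2 * B * log2(M) = 2 * 37600 * 6.0 = 451200.0

451200.0 bps


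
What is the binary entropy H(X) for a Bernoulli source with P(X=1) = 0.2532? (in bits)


H = -p*log2(p) - (1-p)*log2(1-p). -0.2532*log2(0.2532) = 0.501754; -0.7468*log2(0.7468) = 0.314557. H = 0.501754 + 0.314557 = 0.8163

0.8163 bits


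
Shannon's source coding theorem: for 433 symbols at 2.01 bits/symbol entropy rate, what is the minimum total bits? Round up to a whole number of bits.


Minimum bits >= n * H = 433 * 2.01 = 870.33, rounded up to a whole number of bits = 871

871 bits


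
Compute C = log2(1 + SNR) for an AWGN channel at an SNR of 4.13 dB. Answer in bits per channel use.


SNR_linear = 10^(4.13/10) = 2.5882; C = log2(1 + SNR_linear) = log2(1 + 2.5882) = 1.8433

1.8433 bits/channel use


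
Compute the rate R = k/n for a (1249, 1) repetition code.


Rate = k/n = 1/1249

1/1249


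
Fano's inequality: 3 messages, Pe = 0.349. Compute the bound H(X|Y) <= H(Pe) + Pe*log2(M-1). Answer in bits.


H(Pe) = -Pe*log2(Pe) - (1-Pe)*log2(1-Pe) = -0.349*log2(0.349) - 0.651*log2(0.651) = 0.530027 + 0.403145 = 0.9332. Pe*log2(M-1) = 0.349*log2(2) = 0.349000. Bound = H(Pe) + Pe*log2(M-1) = 0.530027 + 0.403145 + 0.349000 = 1.2822

1.2822 bits


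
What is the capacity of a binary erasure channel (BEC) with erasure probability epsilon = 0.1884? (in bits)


C = 1 - epsilon = 1 - 0.1884 = 0.8116

0.8116 bits


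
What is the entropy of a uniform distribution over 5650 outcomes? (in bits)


H = log2(n) = log2(5650) = 12.464

12.464 bits


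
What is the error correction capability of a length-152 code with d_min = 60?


Correction capability = floor((d-1)/2) = floor((60-1)/2) = 29

29 errors


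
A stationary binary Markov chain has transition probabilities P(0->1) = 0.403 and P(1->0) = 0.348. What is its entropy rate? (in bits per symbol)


Stationary distribution: pi_0 = p10/(p01+p10) = 0.4634, pi_1 = 0.5366. Entropy rate H' = pi_0*H(p01) + pi_1*H(p10) = 0.4634*0.9727 + 0.5366*0.9323 = 0.951

0.951 bits/symbol


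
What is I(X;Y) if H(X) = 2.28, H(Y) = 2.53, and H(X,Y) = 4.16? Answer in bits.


I(X;Y) = H(X) + H(Y) - H(X,Y) = 2.28 + 2.53 - 4.16 = 0.65

0.65 bits


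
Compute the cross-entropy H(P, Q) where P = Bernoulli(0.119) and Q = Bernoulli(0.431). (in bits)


H(P,Q) = -p*log2(q) - (1-p)*log2(1-q). -0.119*log2(0.431) = 0.144495; -0.881*log2(0.569) = 0.716693. H(P,Q) = 0.144495 + 0.716693 = 0.8612

0.8612 bits


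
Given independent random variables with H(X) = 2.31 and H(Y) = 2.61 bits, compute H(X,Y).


For independent variables, H(X,Y) = H(X) + H(Y) = 2.31 + 2.61 = 4.92

4.92 bits


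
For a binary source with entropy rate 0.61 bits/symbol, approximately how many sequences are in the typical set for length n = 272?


log2|A_typical| = nH = 272 * 0.61 = 165.92, so |A_typical| ~ 2^165.92 = 8.849e+49

8.849e+49


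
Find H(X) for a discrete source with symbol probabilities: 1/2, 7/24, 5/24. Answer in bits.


H = -sum(p_i * log2(p_i)). Terms: -(1/2)*log2(1/2) = 0.500000; -(7/24)*log2(7/24) = 0.518469; -(5/24)*log2(5/24) = 0.471466. H = 0.500000 + 0.518469 + 0.471466 = 1.4899

1.4899 bits


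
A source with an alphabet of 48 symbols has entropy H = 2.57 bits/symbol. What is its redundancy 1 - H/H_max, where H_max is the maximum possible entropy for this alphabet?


H_max = log2(K) = log2(48) = 5.585 bits/symbol. Redundancy = 1 - H/H_max = 1 - 2.57/5.585 = 1 - 0.4602 = 0.5398

0.5398


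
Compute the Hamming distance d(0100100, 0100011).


Count differing positions: . . . . ^ ^ ^ = 3 differences

3


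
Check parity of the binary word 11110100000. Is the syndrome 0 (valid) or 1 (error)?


Syndrome = XOR of all bits = 1 XOR 1 XOR 1 XOR 1 XOR 0 XOR 1 XOR 0 XOR 0 XOR 0 XOR 0 XOR 0 = 1

1


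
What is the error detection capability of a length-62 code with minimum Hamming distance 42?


Detection capability = d_min - 1 = 42 - 1 = 41

41 errors


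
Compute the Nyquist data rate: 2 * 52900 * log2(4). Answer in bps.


Rate = 2 * B * log2(M) = 2 * 52900 * 2.0 = 211600.0

211600.0 bps


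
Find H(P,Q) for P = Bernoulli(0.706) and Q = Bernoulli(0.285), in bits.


H(P,Q) = -p*log2(q) - (1-p)*log2(1-q). -0.706*log2(0.285) = 1.278542; -0.294*log2(0.715) = 0.142292. H(P,Q) = 1.278542 + 0.142292 = 1.4208

1.4208 bits


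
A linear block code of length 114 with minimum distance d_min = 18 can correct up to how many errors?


Correction capability = floor((d-1)/2) = floor((18-1)/2) = 8

8 errors


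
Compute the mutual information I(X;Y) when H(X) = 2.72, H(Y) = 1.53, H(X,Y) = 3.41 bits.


I(X;Y) = H(X) + H(Y) - H(X,Y) = 2.72 + 1.53 - 3.41 = 0.84

0.84 bits


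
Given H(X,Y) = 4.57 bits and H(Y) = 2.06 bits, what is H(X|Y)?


H(X|Y) = H(X,Y) - H(Y) = 4.57 - 2.06 = 2.51

2.51 bits


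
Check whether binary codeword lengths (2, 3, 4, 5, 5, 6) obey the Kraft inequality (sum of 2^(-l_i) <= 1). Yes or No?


Kraft sum = sum(2^(-l_i)) = 0.5156, need <= 1. Result: satisfied (a binary prefix-free code with these lengths exists)

Yes


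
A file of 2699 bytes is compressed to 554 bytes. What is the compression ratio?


Ratio = original / compressed = 2699 / 554 = 4.8718

4.8718


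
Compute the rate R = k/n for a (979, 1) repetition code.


Rate = k/n = 1/979

1/979


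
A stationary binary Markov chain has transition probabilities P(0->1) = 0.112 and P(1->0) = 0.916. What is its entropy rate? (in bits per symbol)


Stationary distribution: pi_0 = p10/(p01+p10) = 0.8911, pi_1 = 0.1089. Entropy rate H' = pi_0*H(p01) + pi_1*H(p10) = 0.8911*0.5059 + 0.1089*0.4161 = 0.4961

0.4961 bits/symbol


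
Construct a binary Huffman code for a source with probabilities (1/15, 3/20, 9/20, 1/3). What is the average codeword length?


Huffman construction (repeatedly merge the two least-probable nodes; each merge adds 1 bit to every symbol beneath it): 1/15 + 3/20 = 13/60; 13/60 + 1/3 = 11/20; 9/20 + 11/20 = 1. Resulting codeword lengths (in the order the probabilities were given): (3, 3, 1, 2). L_avg = sum(p_i * l_i) = 1/15*3 + 3/20*3 + 9/20*1 + 1/3*2 = 53/30 = 1.7667

1.7667 bits


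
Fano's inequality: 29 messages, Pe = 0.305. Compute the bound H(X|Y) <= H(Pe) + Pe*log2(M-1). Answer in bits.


H(Pe) = -Pe*log2(Pe) - (1-Pe)*log2(1-Pe) = -0.305*log2(0.305) - 0.695*log2(0.695) = 0.522501 + 0.364816 = 0.8873. Pe*log2(M-1) = 0.305*log2(28) = 1.466243. Bound = H(Pe) + Pe*log2(M-1) = 0.522501 + 0.364816 + 1.466243 = 2.3536

2.3536 bits


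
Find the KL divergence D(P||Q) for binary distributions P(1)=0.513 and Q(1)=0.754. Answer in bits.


KL = p*log2(p/q) + (1-p)*log2((1-p)/(1-q)) = 0.513*log2(0.513/0.754) + 0.487*log2(0.487/0.246) = 0.1948

0.1948 bits


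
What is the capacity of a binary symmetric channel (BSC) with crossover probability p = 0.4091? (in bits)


H(p) = -p*log2(p) - (1-p)*log2(1-p) = -0.4091*log2(0.4091) - 0.5909*log2(0.5909) = 0.527524 + 0.448501 = 0.976. C = 1 - H(p) = 1 - 0.976 = 0.024

0.024 bits


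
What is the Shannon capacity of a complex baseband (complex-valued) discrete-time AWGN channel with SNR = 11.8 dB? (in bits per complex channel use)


SNR_linear = 10^(11.8/10) = 15.1356; C = log2(1 + SNR_linear) = log2(1 + 15.1356) = 4.0122

4.0122 bits/channel use


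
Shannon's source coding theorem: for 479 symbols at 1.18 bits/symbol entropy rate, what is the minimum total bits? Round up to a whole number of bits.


Minimum bits >= n * H = 479 * 1.18 = 565.22, rounded up to a whole number of bits = 566

566 bits


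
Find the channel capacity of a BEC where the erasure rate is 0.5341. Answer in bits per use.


C = 1 - epsilon = 1 - 0.5341 = 0.4659

0.4659 bits


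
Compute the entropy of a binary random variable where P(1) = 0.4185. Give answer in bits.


H = -p*log2(p) - (1-p)*log2(1-p). -0.4185*log2(0.4185) = 0.525929; -0.5815*log2(0.5815) = 0.454820. H = 0.525929 + 0.454820 = 0.9807

0.9807 bits


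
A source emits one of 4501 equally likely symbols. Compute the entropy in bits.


H = log2(n) = log2(4501) = 12.136

12.136 bits


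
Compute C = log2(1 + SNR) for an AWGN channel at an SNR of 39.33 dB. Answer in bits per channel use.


SNR_linear = 10^(39.33/10) = 8570.3785; C = log2(1 + SNR_linear) = log2(1 + 8570.3785) = 13.0653

13.0653 bits/channel use


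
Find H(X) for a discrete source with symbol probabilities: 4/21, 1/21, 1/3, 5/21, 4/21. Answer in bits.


H = -sum(p_i * log2(p_i)). Terms: -(4/21)*log2(4/21) = 0.455680; -(1/21)*log2(1/21) = 0.209158; -(1/3)*log2(1/3) = 0.528321; -(5/21)*log2(5/21) = 0.492950; -(4/21)*log2(4/21) = 0.455680. H = 0.455680 + 0.209158 + 0.528321 + 0.492950 + 0.455680 = 2.1418

2.1418 bits


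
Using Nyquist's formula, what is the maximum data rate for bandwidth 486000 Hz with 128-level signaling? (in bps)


Rate = 2 * B * log2(M) = 2 * 486000 * 7.0 = 6804000.0

6804000.0 bps


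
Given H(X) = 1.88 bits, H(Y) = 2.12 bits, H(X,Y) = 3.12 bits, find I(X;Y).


I(X;Y) = H(X) + H(Y) - H(X,Y) = 1.88 + 2.12 - 3.12 = 0.88

0.88 bits


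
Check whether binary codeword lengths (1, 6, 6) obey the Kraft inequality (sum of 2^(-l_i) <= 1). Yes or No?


Kraft sum = sum(2^(-l_i)) = 0.5312, need <= 1. Result: satisfied (a binary prefix-free code with these lengths exists)

Yes


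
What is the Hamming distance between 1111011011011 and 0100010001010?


Count differing positions: ^ . ^ ^ . . ^ . ^ . . . ^ = 6 differences

6


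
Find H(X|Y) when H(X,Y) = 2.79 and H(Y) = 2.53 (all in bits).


H(X|Y) = H(X,Y) - H(Y) = 2.79 - 2.53 = 0.26

0.26 bits


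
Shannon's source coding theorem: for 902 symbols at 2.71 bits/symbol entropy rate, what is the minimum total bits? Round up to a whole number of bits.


Minimum bits >= n * H = 902 * 2.71 = 2444.42, rounded up to a whole number of bits = 2445

2445 bits


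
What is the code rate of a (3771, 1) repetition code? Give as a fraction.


Rate = k/n = 1/3771

1/3771


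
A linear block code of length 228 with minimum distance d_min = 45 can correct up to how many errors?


Correction capability = floor((d-1)/2) = floor((45-1)/2) = 22

22 errors


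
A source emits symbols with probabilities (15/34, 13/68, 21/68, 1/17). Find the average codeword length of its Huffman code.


Huffman construction (repeatedly merge the two least-probable nodes; each merge adds 1 bit to every symbol beneath it): 1/17 + 13/68 = 1/4; 1/4 + 21/68 = 19/34; 15/34 + 19/34 = 1. Resulting codeword lengths (in the order the probabilities were given): (1, 3, 2, 3). L_avg = sum(p_i * l_i) = 15/34*1 + 13/68*3 + 21/68*2 + 1/17*3 = 123/68 = 1.8088

1.8088 bits


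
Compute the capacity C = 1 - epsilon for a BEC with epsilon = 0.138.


C = 1 - epsilon = 1 - 0.138 = 0.862

0.862 bits


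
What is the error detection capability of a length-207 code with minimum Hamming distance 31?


Detection capability = d_min - 1 = 31 - 1 = 30

30 errors


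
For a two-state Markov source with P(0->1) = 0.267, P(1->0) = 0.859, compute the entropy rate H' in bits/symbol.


Stationary distribution: pi_0 = p10/(p01+p10) = 0.7629, pi_1 = 0.2371. Entropy rate H' = pi_0*H(p01) + pi_1*H(p10) = 0.7629*0.8371 + 0.2371*0.5869 = 0.7778

0.7778 bits/symbol


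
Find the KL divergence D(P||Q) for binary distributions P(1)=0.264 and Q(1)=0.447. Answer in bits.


KL = p*log2(p/q) + (1-p)*log2((1-p)/(1-q)) = 0.264*log2(0.264/0.447) + 0.736*log2(0.736/0.553) = 0.103

0.103 bits


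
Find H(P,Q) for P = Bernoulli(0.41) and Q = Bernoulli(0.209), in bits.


H(P,Q) = -p*log2(q) - (1-p)*log2(1-q). -0.41*log2(0.209) = 0.925954; -0.59*log2(0.791) = 0.199568. H(P,Q) = 0.925954 + 0.199568 = 1.1255

1.1255 bits


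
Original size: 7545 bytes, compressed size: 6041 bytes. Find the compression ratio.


Ratio = original / compressed = 7545 / 6041 = 1.249

1.249


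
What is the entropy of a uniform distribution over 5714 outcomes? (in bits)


H = log2(n) = log2(5714) = 12.4803

12.4803 bits


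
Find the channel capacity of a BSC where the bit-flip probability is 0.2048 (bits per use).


H(p) = -p*log2(p) - (1-p)*log2(1-p) = -0.2048*log2(0.2048) - 0.7952*log2(0.7952) = 0.468523 + 0.262901 = 0.7314. C = 1 - H(p) = 1 - 0.7314 = 0.2686

0.2686 bits


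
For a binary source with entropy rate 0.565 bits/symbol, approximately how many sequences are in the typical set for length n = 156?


log2|A_typical| = nH = 156 * 0.565 = 88.14, so |A_typical| ~ 2^88.14 = 3.410e+26

3.410e+26


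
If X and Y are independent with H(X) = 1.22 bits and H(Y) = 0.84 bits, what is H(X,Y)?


For independent variables, H(X,Y) = H(X) + H(Y) = 1.22 + 0.84 = 2.06

2.06 bits


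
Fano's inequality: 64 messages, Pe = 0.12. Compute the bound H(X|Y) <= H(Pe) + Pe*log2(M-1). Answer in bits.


H(Pe) = -Pe*log2(Pe) - (1-Pe)*log2(1-Pe) = -0.12*log2(0.12) - 0.88*log2(0.88) = 0.367067 + 0.162294 = 0.5294. Pe*log2(M-1) = 0.12*log2(63) = 0.717274. Bound = H(Pe) + Pe*log2(M-1) = 0.367067 + 0.162294 + 0.717274 = 1.2466

1.2466 bits


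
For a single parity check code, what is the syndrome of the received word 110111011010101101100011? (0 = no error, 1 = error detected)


Syndrome = XOR of all bits = 1 XOR 1 XOR 0 XOR 1 XOR 1 XOR 1 XOR 0 XOR 1 XOR 1 XOR 0 XOR 1 XOR 0 XOR 1 XOR 0 XOR 1 XOR 1 XOR 0 XOR 1 XOR 1 XOR 0 XOR 0 XOR 0 XOR 1 XOR 1 = 1

1


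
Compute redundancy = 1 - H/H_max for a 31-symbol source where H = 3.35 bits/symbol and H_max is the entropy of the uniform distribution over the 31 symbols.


H_max = log2(K) = log2(31) = 4.9542 bits/symbol. Redundancy = 1 - H/H_max = 1 - 3.35/4.9542 = 1 - 0.6762 = 0.3238

0.3238


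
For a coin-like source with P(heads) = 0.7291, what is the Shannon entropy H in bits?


H = -p*log2(p) - (1-p)*log2(1-p). -0.7291*log2(0.7291) = 0.332332; -0.2709*log2(0.2709) = 0.510421. H = 0.332332 + 0.510421 = 0.8428

0.8428 bits


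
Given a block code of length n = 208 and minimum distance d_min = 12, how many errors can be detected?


Detection capability = d_min - 1 = 12 - 1 = 11

11 errors


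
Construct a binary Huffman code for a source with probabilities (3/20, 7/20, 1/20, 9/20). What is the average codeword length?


Huffman construction (repeatedly merge the two least-probable nodes; each merge adds 1 bit to every symbol beneath it): 1/20 + 3/20 = 1/5; 1/5 + 7/20 = 11/20; 9/20 + 11/20 = 1. Resulting codeword lengths (in the order the probabilities were given): (3, 2, 3, 1). L_avg = sum(p_i * l_i) = 3/20*3 + 7/20*2 + 1/20*3 + 9/20*1 = 7/4 = 1.75

1.75 bits


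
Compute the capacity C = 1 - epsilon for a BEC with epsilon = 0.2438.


C = 1 - epsilon = 1 - 0.2438 = 0.7562

0.7562 bits


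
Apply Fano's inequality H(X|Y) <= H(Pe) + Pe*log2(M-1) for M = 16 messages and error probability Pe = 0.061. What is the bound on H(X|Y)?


H(Pe) = -Pe*log2(Pe) - (1-Pe)*log2(1-Pe) = -0.061*log2(0.061) - 0.939*log2(0.939) = 0.246138 + 0.085264 = 0.3314. Pe*log2(M-1) = 0.061*log2(15) = 0.238320. Bound = H(Pe) + Pe*log2(M-1) = 0.246138 + 0.085264 + 0.238320 = 0.5697

0.5697 bits


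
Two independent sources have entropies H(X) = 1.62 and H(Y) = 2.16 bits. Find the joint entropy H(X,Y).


For independent variables, H(X,Y) = H(X) + H(Y) = 1.62 + 2.16 = 3.78

3.78 bits


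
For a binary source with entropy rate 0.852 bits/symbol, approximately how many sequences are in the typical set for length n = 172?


log2|A_typical| = nH = 172 * 0.852 = 146.544, so |A_typical| ~ 2^146.544 = 1.301e+44

1.301e+44


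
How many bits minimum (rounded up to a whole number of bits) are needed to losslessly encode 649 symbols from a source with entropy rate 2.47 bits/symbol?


Minimum bits >= n * H = 649 * 2.47 = 1603.03, rounded up to a whole number of bits = 1604

1604 bits


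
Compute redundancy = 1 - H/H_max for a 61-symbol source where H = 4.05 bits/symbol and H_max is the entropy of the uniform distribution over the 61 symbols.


H_max = log2(K) = log2(61) = 5.9307 bits/symbol. Redundancy = 1 - H/H_max = 1 - 4.05/5.9307 = 1 - 0.6829 = 0.3171

0.3171


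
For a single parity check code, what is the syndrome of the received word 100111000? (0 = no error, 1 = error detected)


Syndrome = XOR of all bits = 1 XOR 0 XOR 0 XOR 1 XOR 1 XOR 1 XOR 0 XOR 0 XOR 0 = 0

0


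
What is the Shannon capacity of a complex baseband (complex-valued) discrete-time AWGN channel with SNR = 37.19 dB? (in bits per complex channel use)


SNR_linear = 10^(37.19/10) = 5236.0044; C = log2(1 + SNR_linear) = log2(1 + 5236.0044) = 12.3545

12.3545 bits/channel use


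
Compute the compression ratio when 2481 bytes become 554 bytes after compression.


Ratio = original / compressed = 2481 / 554 = 4.4783

4.4783


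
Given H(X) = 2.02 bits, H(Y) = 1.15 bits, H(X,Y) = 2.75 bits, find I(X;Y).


I(X;Y) = H(X) + H(Y) - H(X,Y) = 2.02 + 1.15 - 2.75 = 0.42

0.42 bits


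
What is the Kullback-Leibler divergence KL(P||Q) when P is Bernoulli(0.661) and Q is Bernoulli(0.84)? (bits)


KL = p*log2(p/q) + (1-p)*log2((1-p)/(1-q)) = 0.661*log2(0.661/0.84) + 0.339*log2(0.339/0.16) = 0.1387

0.1387 bits


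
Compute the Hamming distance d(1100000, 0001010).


Count differing positions: ^ ^ . ^ . ^ . = 4 differences

4


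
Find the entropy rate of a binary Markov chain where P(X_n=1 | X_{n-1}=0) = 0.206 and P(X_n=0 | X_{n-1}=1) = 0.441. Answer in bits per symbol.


Stationary distribution: pi_0 = p10/(p01+p10) = 0.6816, pi_1 = 0.3184. Entropy rate H' = pi_0*H(p01) + pi_1*H(p10) = 0.6816*0.7338 + 0.3184*0.9899 = 0.8153

0.8153 bits/symbol


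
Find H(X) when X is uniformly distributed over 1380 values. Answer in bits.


H = log2(n) = log2(1380) = 10.4305

10.4305 bits


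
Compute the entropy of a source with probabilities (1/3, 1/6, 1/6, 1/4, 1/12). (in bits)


H = -sum(p_i * log2(p_i)). Terms: -(1/3)*log2(1/3) = 0.528321; -(1/6)*log2(1/6) = 0.430827; -(1/6)*log2(1/6) = 0.430827; -(1/4)*log2(1/4) = 0.500000; -(1/12)*log2(1/12) = 0.298747. H = 0.528321 + 0.430827 + 0.430827 + 0.500000 + 0.298747 = 2.1887

2.1887 bits


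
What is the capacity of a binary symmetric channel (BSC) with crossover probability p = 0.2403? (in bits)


H(p) = -p*log2(p) - (1-p)*log2(1-p) = -0.2403*log2(0.2403) - 0.7597*log2(0.7597) = 0.494319 + 0.301220 = 0.7955. C = 1 - H(p) = 1 - 0.7955 = 0.2045

0.2045 bits


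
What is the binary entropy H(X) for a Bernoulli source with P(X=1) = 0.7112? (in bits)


H = -p*log2(p) - (1-p)*log2(1-p). -0.7112*log2(0.7112) = 0.349678; -0.2888*log2(0.2888) = 0.517488. H = 0.349678 + 0.517488 = 0.8672

0.8672 bits


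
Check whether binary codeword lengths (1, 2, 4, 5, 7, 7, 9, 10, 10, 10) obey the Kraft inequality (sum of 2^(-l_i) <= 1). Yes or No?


Kraft sum = sum(2^(-l_i)) = 0.8643, need <= 1. Result: satisfied (a binary prefix-free code with these lengths exists)

Yes


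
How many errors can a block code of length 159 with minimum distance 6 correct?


Correction capability = floor((d-1)/2) = floor((6-1)/2) = 2

2 errors


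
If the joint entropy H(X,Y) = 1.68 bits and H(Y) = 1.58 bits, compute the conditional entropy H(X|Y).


H(X|Y) = H(X,Y) - H(Y) = 1.68 - 1.58 = 0.1

0.1 bits


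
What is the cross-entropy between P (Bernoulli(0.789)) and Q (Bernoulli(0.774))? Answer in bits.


H(P,Q) = -p*log2(q) - (1-p)*log2(1-q). -0.789*log2(0.774) = 0.291610; -0.211*log2(0.226) = 0.452723. H(P,Q) = 0.291610 + 0.452723 = 0.7443

0.7443 bits


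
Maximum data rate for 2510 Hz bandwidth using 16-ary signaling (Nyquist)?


Rate = 2 * B * log2(M) = 2 * 2510 * 4.0 = 20080.0

20080.0 bps


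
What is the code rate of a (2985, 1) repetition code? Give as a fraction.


Rate = k/n = 1/2985

1/2985


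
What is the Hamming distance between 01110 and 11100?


Count differing positions: ^ . . ^ . = 2 differences

2


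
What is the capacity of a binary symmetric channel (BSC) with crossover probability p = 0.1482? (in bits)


H(p) = -p*log2(p) - (1-p)*log2(1-p) = -0.1482*log2(0.1482) - 0.8518*log2(0.8518) = 0.408200 + 0.197118 = 0.6053. C = 1 - H(p) = 1 - 0.6053 = 0.3947

0.3947 bits


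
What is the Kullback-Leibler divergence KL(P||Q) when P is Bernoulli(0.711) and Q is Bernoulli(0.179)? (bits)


KL = p*log2(p/q) + (1-p)*log2((1-p)/(1-q)) = 0.711*log2(0.711/0.179) + 0.289*log2(0.289/0.821) = 0.9795

0.9795 bits


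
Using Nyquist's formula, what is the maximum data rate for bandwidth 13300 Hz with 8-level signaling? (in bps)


Rate = 2 * B * log2(M) = 2 * 13300 * 3.0 = 79800.0

79800.0 bps


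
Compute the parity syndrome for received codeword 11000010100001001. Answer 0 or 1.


Syndrome = XOR of all bits = 1 XOR 1 XOR 0 XOR 0 XOR 0 XOR 0 XOR 1 XOR 0 XOR 1 XOR 0 XOR 0 XOR 0 XOR 0 XOR 1 XOR 0 XOR 0 XOR 1 = 0

0


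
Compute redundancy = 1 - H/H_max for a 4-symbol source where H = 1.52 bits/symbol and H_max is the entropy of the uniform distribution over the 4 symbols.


H_max = log2(K) = log2(4) = 2.0 bits/symbol. Redundancy = 1 - H/H_max = 1 - 1.52/2.0 = 1 - 0.76 = 0.24

0.24


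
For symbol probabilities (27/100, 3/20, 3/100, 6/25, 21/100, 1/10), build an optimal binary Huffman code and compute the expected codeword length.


Huffman construction (repeatedly merge the two least-probable nodes; each merge adds 1 bit to every symbol beneath it): 3/100 + 1/10 = 13/100; 13/100 + 3/20 = 7/25; 21/100 + 6/25 = 9/20; 27/100 + 7/25 = 11/20; 9/20 + 11/20 = 1. Resulting codeword lengths (in the order the probabilities were given): (2, 3, 4, 2, 2, 4). L_avg = sum(p_i * l_i) = 27/100*2 + 3/20*3 + 3/100*4 + 6/25*2 + 21/100*2 + 1/10*4 = 241/100 = 2.41

2.41 bits


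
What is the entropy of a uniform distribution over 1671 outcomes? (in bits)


H = log2(n) = log2(1671) = 10.7065

10.7065 bits


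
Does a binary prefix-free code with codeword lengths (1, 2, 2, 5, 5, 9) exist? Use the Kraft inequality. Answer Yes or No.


Kraft sum = sum(2^(-l_i)) = 1.0645, need <= 1. Result: violated (a binary prefix-free code with these lengths cannot exist)

No


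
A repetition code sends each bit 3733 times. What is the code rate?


Rate = k/n = 1/3733

1/3733


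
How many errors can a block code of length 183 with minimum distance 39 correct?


Correction capability = floor((d-1)/2) = floor((39-1)/2) = 19

19 errors


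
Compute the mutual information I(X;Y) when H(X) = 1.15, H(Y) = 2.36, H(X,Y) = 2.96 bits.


I(X;Y) = H(X) + H(Y) - H(X,Y) = 1.15 + 2.36 - 2.96 = 0.55

0.55 bits


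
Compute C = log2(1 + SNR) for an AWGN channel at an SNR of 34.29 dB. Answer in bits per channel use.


SNR_linear = 10^(34.29/10) = 2685.3444; C = log2(1 + SNR_linear) = log2(1 + 2685.3444) = 11.3914

11.3914 bits/channel use


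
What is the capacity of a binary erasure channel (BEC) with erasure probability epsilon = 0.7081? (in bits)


C = 1 - epsilon = 1 - 0.7081 = 0.2919

0.2919 bits


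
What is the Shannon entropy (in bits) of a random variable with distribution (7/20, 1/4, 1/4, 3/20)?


H = -sum(p_i * log2(p_i)). Terms: -(7/20)*log2(7/20) = 0.530101; -(1/4)*log2(1/4) = 0.500000; -(1/4)*log2(1/4) = 0.500000; -(3/20)*log2(3/20) = 0.410545. H = 0.530101 + 0.500000 + 0.500000 + 0.410545 = 1.9406

1.9406 bits


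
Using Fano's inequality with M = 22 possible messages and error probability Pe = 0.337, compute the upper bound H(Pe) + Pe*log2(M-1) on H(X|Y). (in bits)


H(Pe) = -Pe*log2(Pe) - (1-Pe)*log2(1-Pe) = -0.337*log2(0.337) - 0.663*log2(0.663) = 0.528813 + 0.393105 = 0.9219. Pe*log2(M-1) = 0.337*log2(21) = 1.480211. Bound = H(Pe) + Pe*log2(M-1) = 0.528813 + 0.393105 + 1.480211 = 2.4021

2.4021 bits


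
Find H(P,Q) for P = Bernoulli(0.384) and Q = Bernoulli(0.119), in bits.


H(P,Q) = -p*log2(q) - (1-p)*log2(1-q). -0.384*log2(0.119) = 1.179251; -0.616*log2(0.881) = 0.112596. H(P,Q) = 1.179251 + 0.112596 = 1.2918

1.2918 bits


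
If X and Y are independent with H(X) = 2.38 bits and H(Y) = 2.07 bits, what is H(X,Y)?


For independent variables, H(X,Y) = H(X) + H(Y) = 2.38 + 2.07 = 4.45

4.45 bits


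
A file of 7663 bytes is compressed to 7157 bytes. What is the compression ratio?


Ratio = original / compressed = 7663 / 7157 = 1.0707

1.0707


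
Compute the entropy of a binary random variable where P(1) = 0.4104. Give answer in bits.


H = -p*log2(p) - (1-p)*log2(1-p). -0.4104*log2(0.4104) = 0.527322; -0.5896*log2(0.5896) = 0.449388. H = 0.527322 + 0.449388 = 0.9767

0.9767 bits


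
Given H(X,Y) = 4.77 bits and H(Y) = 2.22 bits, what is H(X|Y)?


H(X|Y) = H(X,Y) - H(Y) = 4.77 - 2.22 = 2.55

2.55 bits


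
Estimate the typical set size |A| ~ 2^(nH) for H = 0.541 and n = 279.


log2|A_typical| = nH = 279 * 0.541 = 150.939, so |A_typical| ~ 2^150.939 = 2.736e+45

2.736e+45


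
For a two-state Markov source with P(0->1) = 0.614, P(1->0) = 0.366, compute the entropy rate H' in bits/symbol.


Stationary distribution: pi_0 = p10/(p01+p10) = 0.3735, pi_1 = 0.6265. Entropy rate H' = pi_0*H(p01) + pi_1*H(p10) = 0.3735*0.9622 + 0.6265*0.9476 = 0.953

0.953 bits/symbol


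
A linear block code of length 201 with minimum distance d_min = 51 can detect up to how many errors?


Detection capability = d_min - 1 = 51 - 1 = 50

50 errors


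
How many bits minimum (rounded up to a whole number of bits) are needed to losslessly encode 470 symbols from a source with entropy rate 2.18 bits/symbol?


Minimum bits >= n * H = 470 * 2.18 = 1024.6, rounded up to a whole number of bits = 1025

1025 bits


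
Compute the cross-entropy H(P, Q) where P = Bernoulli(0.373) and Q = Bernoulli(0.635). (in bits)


H(P,Q) = -p*log2(q) - (1-p)*log2(1-q). -0.373*log2(0.635) = 0.244379; -0.627*log2(0.365) = 0.911678. H(P,Q) = 0.244379 + 0.911678 = 1.1561

1.1561 bits


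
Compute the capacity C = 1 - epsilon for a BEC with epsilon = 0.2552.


C = 1 - epsilon = 1 - 0.2552 = 0.7448

0.7448 bits


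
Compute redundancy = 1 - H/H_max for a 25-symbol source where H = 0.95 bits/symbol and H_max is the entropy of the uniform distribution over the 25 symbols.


H_max = log2(K) = log2(25) = 4.6439 bits/symbol. Redundancy = 1 - H/H_max = 1 - 0.95/4.6439 = 1 - 0.2046 = 0.7954

0.7954


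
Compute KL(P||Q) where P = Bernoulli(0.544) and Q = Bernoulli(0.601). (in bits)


KL = p*log2(p/q) + (1-p)*log2((1-p)/(1-q)) = 0.544*log2(0.544/0.601) + 0.456*log2(0.456/0.399) = 0.0096

0.0096 bits


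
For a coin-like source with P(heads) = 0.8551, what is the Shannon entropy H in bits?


H = -p*log2(p) - (1-p)*log2(1-p). -0.8551*log2(0.8551) = 0.193111; -0.1449*log2(0.1449) = 0.403818. H = 0.193111 + 0.403818 = 0.5969

0.5969 bits


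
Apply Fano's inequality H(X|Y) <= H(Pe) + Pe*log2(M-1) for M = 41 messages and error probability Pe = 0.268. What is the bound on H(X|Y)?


H(Pe) = -Pe*log2(Pe) - (1-Pe)*log2(1-Pe) = -0.268*log2(0.268) - 0.732*log2(0.732) = 0.509118 + 0.329462 = 0.8386. Pe*log2(M-1) = 0.268*log2(40) = 1.426277. Bound = H(Pe) + Pe*log2(M-1) = 0.509118 + 0.329462 + 1.426277 = 2.2649

2.2649 bits


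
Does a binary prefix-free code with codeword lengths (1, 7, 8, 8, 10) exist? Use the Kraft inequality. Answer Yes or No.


Kraft sum = sum(2^(-l_i)) = 0.5166, need <= 1. Result: satisfied (a binary prefix-free code with these lengths exists)

Yes


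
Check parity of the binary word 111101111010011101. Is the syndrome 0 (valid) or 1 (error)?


Syndrome = XOR of all bits = 1 XOR 1 XOR 1 XOR 1 XOR 0 XOR 1 XOR 1 XOR 1 XOR 1 XOR 0 XOR 1 XOR 0 XOR 0 XOR 1 XOR 1 XOR 1 XOR 0 XOR 1 = 1

1


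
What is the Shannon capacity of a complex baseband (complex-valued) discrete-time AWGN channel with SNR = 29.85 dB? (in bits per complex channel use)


SNR_linear = 10^(29.85/10) = 966.0509; C = log2(1 + SNR_linear) = log2(1 + 966.0509) = 9.9174

9.9174 bits/channel use


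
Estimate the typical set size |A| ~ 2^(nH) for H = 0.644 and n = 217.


log2|A_typical| = nH = 217 * 0.644 = 139.748, so |A_typical| ~ 2^139.748 = 1.170e+42

1.170e+42


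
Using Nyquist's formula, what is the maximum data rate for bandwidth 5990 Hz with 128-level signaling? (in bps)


Rate = 2 * B * log2(M) = 2 * 5990 * 7.0 = 83860.0

83860.0 bps


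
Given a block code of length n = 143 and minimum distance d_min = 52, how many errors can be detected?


Detection capability = d_min - 1 = 52 - 1 = 51

51 errors


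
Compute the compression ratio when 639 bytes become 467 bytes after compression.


Ratio = original / compressed = 639 / 467 = 1.3683

1.3683
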